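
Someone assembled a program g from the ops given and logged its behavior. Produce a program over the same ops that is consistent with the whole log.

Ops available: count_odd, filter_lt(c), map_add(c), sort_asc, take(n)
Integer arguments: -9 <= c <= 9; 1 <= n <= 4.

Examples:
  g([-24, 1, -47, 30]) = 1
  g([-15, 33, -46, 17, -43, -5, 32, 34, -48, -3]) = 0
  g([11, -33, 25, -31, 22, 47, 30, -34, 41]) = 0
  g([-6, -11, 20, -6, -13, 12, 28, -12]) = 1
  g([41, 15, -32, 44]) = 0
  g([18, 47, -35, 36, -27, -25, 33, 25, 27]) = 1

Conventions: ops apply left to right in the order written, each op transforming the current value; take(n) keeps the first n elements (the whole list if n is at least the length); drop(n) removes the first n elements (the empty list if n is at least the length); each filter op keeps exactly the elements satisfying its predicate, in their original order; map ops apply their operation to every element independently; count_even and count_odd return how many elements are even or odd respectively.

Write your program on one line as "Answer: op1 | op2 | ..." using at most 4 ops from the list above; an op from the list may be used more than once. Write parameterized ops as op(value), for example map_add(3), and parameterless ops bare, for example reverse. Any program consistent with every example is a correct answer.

filter_lt(-5) | sort_asc | take(1) | count_odd

Check, running the answer program on each example:
  [-24, 1, -47, 30] -> [-24, -47] -> [-47, -24] -> [-47] -> 1
  [-15, 33, -46, 17, -43, -5, 32, 34, -48, -3] -> [-15, -46, -43, -48] -> [-48, -46, -43, -15] -> [-48] -> 0
  [11, -33, 25, -31, 22, 47, 30, -34, 41] -> [-33, -31, -34] -> [-34, -33, -31] -> [-34] -> 0
  [-6, -11, 20, -6, -13, 12, 28, -12] -> [-6, -11, -6, -13, -12] -> [-13, -12, -11, -6, -6] -> [-13] -> 1
  [41, 15, -32, 44] -> [-32] -> [-32] -> [-32] -> 0
  [18, 47, -35, 36, -27, -25, 33, 25, 27] -> [-35, -27, -25] -> [-35, -27, -25] -> [-35] -> 1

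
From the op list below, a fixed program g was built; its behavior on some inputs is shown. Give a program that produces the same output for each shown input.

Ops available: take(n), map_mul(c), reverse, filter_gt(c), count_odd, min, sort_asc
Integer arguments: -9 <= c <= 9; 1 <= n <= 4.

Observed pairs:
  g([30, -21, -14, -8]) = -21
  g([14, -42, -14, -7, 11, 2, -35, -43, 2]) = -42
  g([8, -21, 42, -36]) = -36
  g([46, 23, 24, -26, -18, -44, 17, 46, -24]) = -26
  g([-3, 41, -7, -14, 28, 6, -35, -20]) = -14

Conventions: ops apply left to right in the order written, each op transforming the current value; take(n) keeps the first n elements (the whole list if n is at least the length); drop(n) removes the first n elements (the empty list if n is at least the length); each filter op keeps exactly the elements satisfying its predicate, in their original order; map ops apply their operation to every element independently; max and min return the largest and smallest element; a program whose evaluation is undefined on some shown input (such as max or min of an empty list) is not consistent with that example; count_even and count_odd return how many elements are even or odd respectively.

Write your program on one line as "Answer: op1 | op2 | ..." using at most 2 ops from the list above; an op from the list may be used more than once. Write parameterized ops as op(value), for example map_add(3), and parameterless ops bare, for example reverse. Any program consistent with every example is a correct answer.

take(4) | min

Check, running the answer program on each example:
  [30, -21, -14, -8] -> [30, -21, -14, -8] -> -21
  [14, -42, -14, -7, 11, 2, -35, -43, 2] -> [14, -42, -14, -7] -> -42
  [8, -21, 42, -36] -> [8, -21, 42, -36] -> -36
  [46, 23, 24, -26, -18, -44, 17, 46, -24] -> [46, 23, 24, -26] -> -26
  [-3, 41, -7, -14, 28, 6, -35, -20] -> [-3, 41, -7, -14] -> -14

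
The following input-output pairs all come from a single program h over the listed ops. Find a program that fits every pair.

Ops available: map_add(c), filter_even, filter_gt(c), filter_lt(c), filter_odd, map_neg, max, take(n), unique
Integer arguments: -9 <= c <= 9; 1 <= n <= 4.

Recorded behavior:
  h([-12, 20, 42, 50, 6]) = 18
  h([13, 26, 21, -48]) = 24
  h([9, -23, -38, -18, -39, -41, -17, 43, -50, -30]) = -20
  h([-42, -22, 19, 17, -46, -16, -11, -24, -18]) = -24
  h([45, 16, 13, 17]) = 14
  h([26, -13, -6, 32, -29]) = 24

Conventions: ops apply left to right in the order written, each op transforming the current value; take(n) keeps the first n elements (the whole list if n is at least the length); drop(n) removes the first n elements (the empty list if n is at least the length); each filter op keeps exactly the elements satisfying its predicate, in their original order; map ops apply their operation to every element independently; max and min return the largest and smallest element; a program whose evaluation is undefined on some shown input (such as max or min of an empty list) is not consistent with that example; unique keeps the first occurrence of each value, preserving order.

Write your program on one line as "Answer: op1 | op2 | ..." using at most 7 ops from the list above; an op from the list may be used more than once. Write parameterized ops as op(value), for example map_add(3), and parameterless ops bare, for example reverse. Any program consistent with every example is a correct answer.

filter_even | map_neg | map_add(2) | take(2) | map_neg | max

Check, running the answer program on each example:
  [-12, 20, 42, 50, 6] -> [-12, 20, 42, 50, 6] -> [12, -20, -42, -50, -6] -> [14, -18, -40, -48, -4] -> [14, -18] -> [-14, 18] -> 18
  [13, 26, 21, -48] -> [26, -48] -> [-26, 48] -> [-24, 50] -> [-24, 50] -> [24, -50] -> 24
  [9, -23, -38, -18, -39, -41, -17, 43, -50, -30] -> [-38, -18, -50, -30] -> [38, 18, 50, 30] -> [40, 20, 52, 32] -> [40, 20] -> [-40, -20] -> -20
  [-42, -22, 19, 17, -46, -16, -11, -24, -18] -> [-42, -22, -46, -16, -24, -18] -> [42, 22, 46, 16, 24, 18] -> [44, 24, 48, 18, 26, 20] -> [44, 24] -> [-44, -24] -> -24
  [45, 16, 13, 17] -> [16] -> [-16] -> [-14] -> [-14] -> [14] -> 14
  [26, -13, -6, 32, -29] -> [26, -6, 32] -> [-26, 6, -32] -> [-24, 8, -30] -> [-24, 8] -> [24, -8] -> 24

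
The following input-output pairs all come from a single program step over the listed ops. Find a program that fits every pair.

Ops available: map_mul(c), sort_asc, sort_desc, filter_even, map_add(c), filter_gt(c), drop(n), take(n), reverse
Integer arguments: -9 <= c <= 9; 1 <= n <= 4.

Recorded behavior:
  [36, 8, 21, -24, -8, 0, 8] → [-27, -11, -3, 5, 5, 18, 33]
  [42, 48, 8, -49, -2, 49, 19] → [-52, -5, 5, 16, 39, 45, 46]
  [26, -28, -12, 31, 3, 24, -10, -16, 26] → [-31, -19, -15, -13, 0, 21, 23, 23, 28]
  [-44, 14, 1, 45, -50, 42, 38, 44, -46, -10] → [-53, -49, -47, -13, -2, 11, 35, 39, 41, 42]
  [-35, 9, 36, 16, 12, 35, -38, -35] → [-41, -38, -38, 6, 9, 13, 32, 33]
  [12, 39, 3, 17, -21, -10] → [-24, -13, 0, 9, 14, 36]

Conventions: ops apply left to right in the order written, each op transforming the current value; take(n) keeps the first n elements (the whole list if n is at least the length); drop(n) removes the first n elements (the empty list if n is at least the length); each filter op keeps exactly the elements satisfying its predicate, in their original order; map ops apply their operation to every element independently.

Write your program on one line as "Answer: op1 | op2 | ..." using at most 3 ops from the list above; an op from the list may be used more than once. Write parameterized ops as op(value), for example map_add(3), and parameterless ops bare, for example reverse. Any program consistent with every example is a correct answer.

map_add(-3) | sort_asc

Check, running the answer program on each example:
  [36, 8, 21, -24, -8, 0, 8] -> [33, 5, 18, -27, -11, -3, 5] -> [-27, -11, -3, 5, 5, 18, 33]
  [42, 48, 8, -49, -2, 49, 19] -> [39, 45, 5, -52, -5, 46, 16] -> [-52, -5, 5, 16, 39, 45, 46]
  [26, -28, -12, 31, 3, 24, -10, -16, 26] -> [23, -31, -15, 28, 0, 21, -13, -19, 23] -> [-31, -19, -15, -13, 0, 21, 23, 23, 28]
  [-44, 14, 1, 45, -50, 42, 38, 44, -46, -10] -> [-47, 11, -2, 42, -53, 39, 35, 41, -49, -13] -> [-53, -49, -47, -13, -2, 11, 35, 39, 41, 42]
  [-35, 9, 36, 16, 12, 35, -38, -35] -> [-38, 6, 33, 13, 9, 32, -41, -38] -> [-41, -38, -38, 6, 9, 13, 32, 33]
  [12, 39, 3, 17, -21, -10] -> [9, 36, 0, 14, -24, -13] -> [-24, -13, 0, 9, 14, 36]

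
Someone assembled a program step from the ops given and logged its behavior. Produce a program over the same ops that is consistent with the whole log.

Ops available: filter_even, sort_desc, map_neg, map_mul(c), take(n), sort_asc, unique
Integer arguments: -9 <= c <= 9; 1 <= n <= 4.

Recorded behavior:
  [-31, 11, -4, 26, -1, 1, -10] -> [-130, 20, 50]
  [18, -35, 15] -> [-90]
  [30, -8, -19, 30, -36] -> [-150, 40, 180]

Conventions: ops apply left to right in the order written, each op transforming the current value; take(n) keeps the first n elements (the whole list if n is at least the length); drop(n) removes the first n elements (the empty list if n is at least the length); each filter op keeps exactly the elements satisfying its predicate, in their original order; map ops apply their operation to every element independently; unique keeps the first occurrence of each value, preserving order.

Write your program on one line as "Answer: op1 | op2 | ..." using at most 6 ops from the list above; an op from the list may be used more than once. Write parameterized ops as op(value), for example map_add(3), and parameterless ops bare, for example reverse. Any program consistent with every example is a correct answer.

sort_asc | unique | map_mul(-5) | sort_asc | filter_even

Check, running the answer program on each example:
  [-31, 11, -4, 26, -1, 1, -10] -> [-31, -10, -4, -1, 1, 11, 26] -> [-31, -10, -4, -1, 1, 11, 26] -> [155, 50, 20, 5, -5, -55, -130] -> [-130, -55, -5, 5, 20, 50, 155] -> [-130, 20, 50]
  [18, -35, 15] -> [-35, 15, 18] -> [-35, 15, 18] -> [175, -75, -90] -> [-90, -75, 175] -> [-90]
  [30, -8, -19, 30, -36] -> [-36, -19, -8, 30, 30] -> [-36, -19, -8, 30] -> [180, 95, 40, -150] -> [-150, 40, 95, 180] -> [-150, 40, 180]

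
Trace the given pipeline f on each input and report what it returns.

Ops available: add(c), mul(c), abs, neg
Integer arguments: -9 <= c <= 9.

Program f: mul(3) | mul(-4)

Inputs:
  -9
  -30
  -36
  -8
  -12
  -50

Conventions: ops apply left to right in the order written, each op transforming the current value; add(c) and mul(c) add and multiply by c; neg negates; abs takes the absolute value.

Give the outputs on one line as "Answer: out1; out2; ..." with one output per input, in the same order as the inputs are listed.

108; 360; 432; 96; 144; 600

Execution, op by op:
  -9 -> -27 -> 108
  -30 -> -90 -> 360
  -36 -> -108 -> 432
  -8 -> -24 -> 96
  -12 -> -36 -> 144
  -50 -> -150 -> 600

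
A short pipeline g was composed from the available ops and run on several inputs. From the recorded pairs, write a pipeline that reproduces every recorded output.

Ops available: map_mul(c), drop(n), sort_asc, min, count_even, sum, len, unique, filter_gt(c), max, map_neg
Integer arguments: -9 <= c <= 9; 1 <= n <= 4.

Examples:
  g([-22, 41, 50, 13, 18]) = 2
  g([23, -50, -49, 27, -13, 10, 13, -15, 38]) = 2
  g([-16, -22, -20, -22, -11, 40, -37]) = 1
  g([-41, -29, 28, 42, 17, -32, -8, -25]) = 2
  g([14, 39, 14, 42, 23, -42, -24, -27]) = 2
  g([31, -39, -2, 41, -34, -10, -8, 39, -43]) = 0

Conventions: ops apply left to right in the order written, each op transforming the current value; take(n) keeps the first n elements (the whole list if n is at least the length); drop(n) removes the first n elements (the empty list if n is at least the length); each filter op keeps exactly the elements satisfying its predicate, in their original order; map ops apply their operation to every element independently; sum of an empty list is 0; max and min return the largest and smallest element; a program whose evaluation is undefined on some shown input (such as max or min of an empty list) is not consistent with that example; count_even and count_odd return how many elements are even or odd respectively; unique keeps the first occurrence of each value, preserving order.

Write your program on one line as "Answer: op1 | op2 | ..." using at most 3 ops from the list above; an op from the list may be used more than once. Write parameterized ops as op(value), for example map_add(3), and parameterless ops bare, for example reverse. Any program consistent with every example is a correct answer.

filter_gt(6) | unique | count_even

Check, running the answer program on each example:
  [-22, 41, 50, 13, 18] -> [41, 50, 13, 18] -> [41, 50, 13, 18] -> 2
  [23, -50, -49, 27, -13, 10, 13, -15, 38] -> [23, 27, 10, 13, 38] -> [23, 27, 10, 13, 38] -> 2
  [-16, -22, -20, -22, -11, 40, -37] -> [40] -> [40] -> 1
  [-41, -29, 28, 42, 17, -32, -8, -25] -> [28, 42, 17] -> [28, 42, 17] -> 2
  [14, 39, 14, 42, 23, -42, -24, -27] -> [14, 39, 14, 42, 23] -> [14, 39, 42, 23] -> 2
  [31, -39, -2, 41, -34, -10, -8, 39, -43] -> [31, 41, 39] -> [31, 41, 39] -> 0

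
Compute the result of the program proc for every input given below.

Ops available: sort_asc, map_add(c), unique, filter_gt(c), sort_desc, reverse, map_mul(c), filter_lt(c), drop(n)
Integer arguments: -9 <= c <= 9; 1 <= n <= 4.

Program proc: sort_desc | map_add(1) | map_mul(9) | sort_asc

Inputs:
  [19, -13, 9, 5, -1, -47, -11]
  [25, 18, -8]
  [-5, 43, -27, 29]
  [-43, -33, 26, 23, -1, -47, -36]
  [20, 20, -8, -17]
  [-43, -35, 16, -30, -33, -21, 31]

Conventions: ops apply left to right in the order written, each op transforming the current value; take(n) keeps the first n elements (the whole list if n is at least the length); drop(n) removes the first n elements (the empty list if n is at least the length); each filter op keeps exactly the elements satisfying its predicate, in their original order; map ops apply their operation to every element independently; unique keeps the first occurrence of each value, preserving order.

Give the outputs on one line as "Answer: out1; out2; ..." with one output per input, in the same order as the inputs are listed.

Execution, op by op:
  [19, -13, 9, 5, -1, -47, -11] -> [19, 9, 5, -1, -11, -13, -47] -> [20, 10, 6, 0, -10, -12, -46] -> [180, 90, 54, 0, -90, -108, -414] -> [-414, -108, -90, 0, 54, 90, 180]
  [25, 18, -8] -> [25, 18, -8] -> [26, 19, -7] -> [234, 171, -63] -> [-63, 171, 234]
  [-5, 43, -27, 29] -> [43, 29, -5, -27] -> [44, 30, -4, -26] -> [396, 270, -36, -234] -> [-234, -36, 270, 396]
  [-43, -33, 26, 23, -1, -47, -36] -> [26, 23, -1, -33, -36, -43, -47] -> [27, 24, 0, -32, -35, -42, -46] -> [243, 216, 0, -288, -315, -378, -414] -> [-414, -378, -315, -288, 0, 216, 243]
  [20, 20, -8, -17] -> [20, 20, -8, -17] -> [21, 21, -7, -16] -> [189, 189, -63, -144] -> [-144, -63, 189, 189]
  [-43, -35, 16, -30, -33, -21, 31] -> [31, 16, -21, -30, -33, -35, -43] -> [32, 17, -20, -29, -32, -34, -42] -> [288, 153, -180, -261, -288, -306, -378] -> [-378, -306, -288, -261, -180, 153, 288]

[-414, -108, -90, 0, 54, 90, 180]; [-63, 171, 234]; [-234, -36, 270, 396]; [-414, -378, -315, -288, 0, 216, 243]; [-144, -63, 189, 189]; [-378, -306, -288, -261, -180, 153, 288]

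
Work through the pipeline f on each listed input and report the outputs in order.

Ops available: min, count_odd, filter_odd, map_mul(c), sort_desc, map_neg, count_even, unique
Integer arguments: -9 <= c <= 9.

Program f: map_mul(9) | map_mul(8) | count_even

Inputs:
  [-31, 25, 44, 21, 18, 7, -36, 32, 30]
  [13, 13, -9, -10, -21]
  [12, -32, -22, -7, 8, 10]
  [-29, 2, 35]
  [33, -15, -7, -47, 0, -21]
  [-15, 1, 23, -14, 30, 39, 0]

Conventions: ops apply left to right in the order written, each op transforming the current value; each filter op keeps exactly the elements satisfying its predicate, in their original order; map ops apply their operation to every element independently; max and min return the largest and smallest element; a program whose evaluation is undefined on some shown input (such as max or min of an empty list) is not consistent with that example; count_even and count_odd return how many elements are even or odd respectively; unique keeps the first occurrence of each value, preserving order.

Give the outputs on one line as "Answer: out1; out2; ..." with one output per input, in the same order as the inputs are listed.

9; 5; 6; 3; 6; 7

Execution, op by op:
  [-31, 25, 44, 21, 18, 7, -36, 32, 30] -> [-279, 225, 396, 189, 162, 63, -324, 288, 270] -> [-2232, 1800, 3168, 1512, 1296, 504, -2592, 2304, 2160] -> 9
  [13, 13, -9, -10, -21] -> [117, 117, -81, -90, -189] -> [936, 936, -648, -720, -1512] -> 5
  [12, -32, -22, -7, 8, 10] -> [108, -288, -198, -63, 72, 90] -> [864, -2304, -1584, -504, 576, 720] -> 6
  [-29, 2, 35] -> [-261, 18, 315] -> [-2088, 144, 2520] -> 3
  [33, -15, -7, -47, 0, -21] -> [297, -135, -63, -423, 0, -189] -> [2376, -1080, -504, -3384, 0, -1512] -> 6
  [-15, 1, 23, -14, 30, 39, 0] -> [-135, 9, 207, -126, 270, 351, 0] -> [-1080, 72, 1656, -1008, 2160, 2808, 0] -> 7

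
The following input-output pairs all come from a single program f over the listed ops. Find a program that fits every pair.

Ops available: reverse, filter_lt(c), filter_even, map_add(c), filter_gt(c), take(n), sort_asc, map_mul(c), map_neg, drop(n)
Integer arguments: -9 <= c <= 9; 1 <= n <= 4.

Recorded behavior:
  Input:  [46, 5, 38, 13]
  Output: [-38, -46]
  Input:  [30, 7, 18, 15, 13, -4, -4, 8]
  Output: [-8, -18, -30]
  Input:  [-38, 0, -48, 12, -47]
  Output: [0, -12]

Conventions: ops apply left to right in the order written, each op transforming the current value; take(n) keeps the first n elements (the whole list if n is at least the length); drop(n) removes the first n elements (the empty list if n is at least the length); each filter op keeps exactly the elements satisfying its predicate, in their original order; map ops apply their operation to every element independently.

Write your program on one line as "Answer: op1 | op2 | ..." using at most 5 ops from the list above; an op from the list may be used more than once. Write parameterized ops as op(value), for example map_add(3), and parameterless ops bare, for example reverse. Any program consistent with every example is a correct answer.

filter_gt(-1) | filter_even | sort_asc | map_neg

Check, running the answer program on each example:
  [46, 5, 38, 13] -> [46, 5, 38, 13] -> [46, 38] -> [38, 46] -> [-38, -46]
  [30, 7, 18, 15, 13, -4, -4, 8] -> [30, 7, 18, 15, 13, 8] -> [30, 18, 8] -> [8, 18, 30] -> [-8, -18, -30]
  [-38, 0, -48, 12, -47] -> [0, 12] -> [0, 12] -> [0, 12] -> [0, -12]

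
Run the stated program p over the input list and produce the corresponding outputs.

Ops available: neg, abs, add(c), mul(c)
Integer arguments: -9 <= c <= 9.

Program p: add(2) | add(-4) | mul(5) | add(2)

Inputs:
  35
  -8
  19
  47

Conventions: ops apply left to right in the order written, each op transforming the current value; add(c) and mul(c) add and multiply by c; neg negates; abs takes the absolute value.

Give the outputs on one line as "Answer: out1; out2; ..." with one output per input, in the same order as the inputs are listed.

Execution, op by op:
  35 -> 37 -> 33 -> 165 -> 167
  -8 -> -6 -> -10 -> -50 -> -48
  19 -> 21 -> 17 -> 85 -> 87
  47 -> 49 -> 45 -> 225 -> 227

167; -48; 87; 227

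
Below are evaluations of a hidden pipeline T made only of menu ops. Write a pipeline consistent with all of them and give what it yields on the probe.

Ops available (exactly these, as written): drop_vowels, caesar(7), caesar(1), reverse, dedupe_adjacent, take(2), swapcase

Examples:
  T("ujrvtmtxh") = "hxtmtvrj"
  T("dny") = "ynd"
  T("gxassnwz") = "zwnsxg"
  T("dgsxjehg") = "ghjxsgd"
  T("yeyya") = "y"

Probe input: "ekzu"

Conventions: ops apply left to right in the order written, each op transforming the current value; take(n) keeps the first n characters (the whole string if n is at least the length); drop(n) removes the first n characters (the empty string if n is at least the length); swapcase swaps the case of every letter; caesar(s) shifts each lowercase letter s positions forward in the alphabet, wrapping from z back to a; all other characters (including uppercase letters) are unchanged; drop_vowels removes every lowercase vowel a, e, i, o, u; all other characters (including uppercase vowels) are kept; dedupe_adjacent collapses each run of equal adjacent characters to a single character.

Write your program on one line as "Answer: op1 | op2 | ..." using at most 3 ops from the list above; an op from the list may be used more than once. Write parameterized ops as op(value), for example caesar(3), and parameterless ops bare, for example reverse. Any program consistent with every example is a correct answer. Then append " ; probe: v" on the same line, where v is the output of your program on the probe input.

drop_vowels | dedupe_adjacent | reverse ; probe: "zk"

Check, running the answer program on each example:
  "ujrvtmtxh" -> "jrvtmtxh" -> "jrvtmtxh" -> "hxtmtvrj"
  "dny" -> "dny" -> "dny" -> "ynd"
  "gxassnwz" -> "gxssnwz" -> "gxsnwz" -> "zwnsxg"
  "dgsxjehg" -> "dgsxjhg" -> "dgsxjhg" -> "ghjxsgd"
  "yeyya" -> "yyy" -> "y" -> "y"
  probe: "ekzu" -> "kz" -> "kz" -> "zk"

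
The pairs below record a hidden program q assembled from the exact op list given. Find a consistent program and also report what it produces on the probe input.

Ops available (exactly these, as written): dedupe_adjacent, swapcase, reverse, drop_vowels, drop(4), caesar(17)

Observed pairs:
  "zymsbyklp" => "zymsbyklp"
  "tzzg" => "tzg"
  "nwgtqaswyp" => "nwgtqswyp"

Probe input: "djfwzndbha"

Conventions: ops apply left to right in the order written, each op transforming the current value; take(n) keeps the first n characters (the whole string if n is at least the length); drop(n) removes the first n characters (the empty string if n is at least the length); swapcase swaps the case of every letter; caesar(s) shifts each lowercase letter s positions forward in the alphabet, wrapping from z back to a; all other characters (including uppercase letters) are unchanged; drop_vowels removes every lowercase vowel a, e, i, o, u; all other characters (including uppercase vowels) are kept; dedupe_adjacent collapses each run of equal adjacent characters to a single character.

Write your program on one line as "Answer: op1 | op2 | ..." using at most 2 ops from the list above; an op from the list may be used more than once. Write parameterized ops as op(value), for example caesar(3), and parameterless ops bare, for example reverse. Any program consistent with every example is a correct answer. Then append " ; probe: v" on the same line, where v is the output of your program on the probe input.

drop_vowels | dedupe_adjacent ; probe: "djfwzndbh"

Check, running the answer program on each example:
  "zymsbyklp" -> "zymsbyklp" -> "zymsbyklp"
  "tzzg" -> "tzzg" -> "tzg"
  "nwgtqaswyp" -> "nwgtqswyp" -> "nwgtqswyp"
  probe: "djfwzndbha" -> "djfwzndbh" -> "djfwzndbh"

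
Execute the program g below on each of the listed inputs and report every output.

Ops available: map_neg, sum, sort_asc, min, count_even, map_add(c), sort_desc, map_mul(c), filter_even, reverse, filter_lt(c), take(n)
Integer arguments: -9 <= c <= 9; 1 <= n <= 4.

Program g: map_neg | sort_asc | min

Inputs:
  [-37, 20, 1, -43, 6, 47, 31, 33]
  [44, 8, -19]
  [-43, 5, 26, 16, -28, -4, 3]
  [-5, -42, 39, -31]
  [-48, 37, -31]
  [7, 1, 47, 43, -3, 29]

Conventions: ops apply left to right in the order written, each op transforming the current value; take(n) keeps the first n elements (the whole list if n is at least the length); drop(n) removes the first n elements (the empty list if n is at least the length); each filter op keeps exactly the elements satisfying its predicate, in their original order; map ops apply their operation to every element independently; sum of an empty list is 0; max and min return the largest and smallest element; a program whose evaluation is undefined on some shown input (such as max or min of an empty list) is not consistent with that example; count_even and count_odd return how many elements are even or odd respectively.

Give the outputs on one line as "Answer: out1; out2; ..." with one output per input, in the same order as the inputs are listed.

Execution, op by op:
  [-37, 20, 1, -43, 6, 47, 31, 33] -> [37, -20, -1, 43, -6, -47, -31, -33] -> [-47, -33, -31, -20, -6, -1, 37, 43] -> -47
  [44, 8, -19] -> [-44, -8, 19] -> [-44, -8, 19] -> -44
  [-43, 5, 26, 16, -28, -4, 3] -> [43, -5, -26, -16, 28, 4, -3] -> [-26, -16, -5, -3, 4, 28, 43] -> -26
  [-5, -42, 39, -31] -> [5, 42, -39, 31] -> [-39, 5, 31, 42] -> -39
  [-48, 37, -31] -> [48, -37, 31] -> [-37, 31, 48] -> -37
  [7, 1, 47, 43, -3, 29] -> [-7, -1, -47, -43, 3, -29] -> [-47, -43, -29, -7, -1, 3] -> -47

-47; -44; -26; -39; -37; -47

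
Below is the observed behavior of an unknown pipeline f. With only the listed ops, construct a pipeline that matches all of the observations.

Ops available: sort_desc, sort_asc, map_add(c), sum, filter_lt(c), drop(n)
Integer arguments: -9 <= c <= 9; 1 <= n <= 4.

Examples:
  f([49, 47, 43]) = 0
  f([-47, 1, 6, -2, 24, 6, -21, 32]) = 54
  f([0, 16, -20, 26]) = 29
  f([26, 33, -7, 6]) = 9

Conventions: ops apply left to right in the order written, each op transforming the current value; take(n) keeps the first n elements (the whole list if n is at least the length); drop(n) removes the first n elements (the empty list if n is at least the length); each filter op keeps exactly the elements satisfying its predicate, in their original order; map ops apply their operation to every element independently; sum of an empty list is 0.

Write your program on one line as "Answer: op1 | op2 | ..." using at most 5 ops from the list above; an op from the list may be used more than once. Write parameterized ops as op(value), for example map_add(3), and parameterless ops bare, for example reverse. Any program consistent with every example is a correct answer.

drop(1) | map_add(-2) | map_add(5) | drop(2) | sum

Check, running the answer program on each example:
  [49, 47, 43] -> [47, 43] -> [45, 41] -> [50, 46] -> [] -> 0
  [-47, 1, 6, -2, 24, 6, -21, 32] -> [1, 6, -2, 24, 6, -21, 32] -> [-1, 4, -4, 22, 4, -23, 30] -> [4, 9, 1, 27, 9, -18, 35] -> [1, 27, 9, -18, 35] -> 54
  [0, 16, -20, 26] -> [16, -20, 26] -> [14, -22, 24] -> [19, -17, 29] -> [29] -> 29
  [26, 33, -7, 6] -> [33, -7, 6] -> [31, -9, 4] -> [36, -4, 9] -> [9] -> 9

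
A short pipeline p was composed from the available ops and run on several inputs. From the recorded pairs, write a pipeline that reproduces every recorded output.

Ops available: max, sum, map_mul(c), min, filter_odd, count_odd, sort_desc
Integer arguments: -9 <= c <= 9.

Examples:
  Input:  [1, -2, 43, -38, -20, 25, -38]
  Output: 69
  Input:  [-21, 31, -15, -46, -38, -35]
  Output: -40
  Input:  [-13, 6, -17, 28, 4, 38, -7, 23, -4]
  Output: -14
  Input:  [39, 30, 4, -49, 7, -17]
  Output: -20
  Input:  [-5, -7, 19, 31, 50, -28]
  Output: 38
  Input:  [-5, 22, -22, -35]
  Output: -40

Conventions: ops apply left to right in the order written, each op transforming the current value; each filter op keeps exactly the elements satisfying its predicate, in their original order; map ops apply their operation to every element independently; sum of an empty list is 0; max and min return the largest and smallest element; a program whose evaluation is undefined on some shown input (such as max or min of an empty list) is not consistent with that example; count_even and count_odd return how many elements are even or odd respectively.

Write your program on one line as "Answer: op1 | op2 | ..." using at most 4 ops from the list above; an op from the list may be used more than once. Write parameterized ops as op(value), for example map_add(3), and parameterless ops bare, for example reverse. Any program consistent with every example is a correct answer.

filter_odd | sort_desc | sum

Check, running the answer program on each example:
  [1, -2, 43, -38, -20, 25, -38] -> [1, 43, 25] -> [43, 25, 1] -> 69
  [-21, 31, -15, -46, -38, -35] -> [-21, 31, -15, -35] -> [31, -15, -21, -35] -> -40
  [-13, 6, -17, 28, 4, 38, -7, 23, -4] -> [-13, -17, -7, 23] -> [23, -7, -13, -17] -> -14
  [39, 30, 4, -49, 7, -17] -> [39, -49, 7, -17] -> [39, 7, -17, -49] -> -20
  [-5, -7, 19, 31, 50, -28] -> [-5, -7, 19, 31] -> [31, 19, -5, -7] -> 38
  [-5, 22, -22, -35] -> [-5, -35] -> [-5, -35] -> -40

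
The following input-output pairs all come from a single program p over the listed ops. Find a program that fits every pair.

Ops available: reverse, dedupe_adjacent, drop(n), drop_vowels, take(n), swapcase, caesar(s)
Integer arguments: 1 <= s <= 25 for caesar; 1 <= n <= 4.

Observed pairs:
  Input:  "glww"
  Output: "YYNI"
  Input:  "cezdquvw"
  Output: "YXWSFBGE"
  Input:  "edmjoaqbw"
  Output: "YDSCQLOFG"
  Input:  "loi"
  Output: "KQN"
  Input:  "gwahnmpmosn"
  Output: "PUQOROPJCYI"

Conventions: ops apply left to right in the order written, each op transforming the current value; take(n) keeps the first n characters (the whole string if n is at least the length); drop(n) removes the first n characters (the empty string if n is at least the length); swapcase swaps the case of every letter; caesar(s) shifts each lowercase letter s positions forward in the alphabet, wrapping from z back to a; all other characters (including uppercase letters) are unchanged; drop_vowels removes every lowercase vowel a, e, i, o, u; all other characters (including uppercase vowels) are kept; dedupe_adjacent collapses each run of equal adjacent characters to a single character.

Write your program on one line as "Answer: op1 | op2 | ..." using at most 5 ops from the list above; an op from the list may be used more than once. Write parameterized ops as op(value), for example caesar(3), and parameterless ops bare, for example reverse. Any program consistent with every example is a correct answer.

reverse | caesar(15) | caesar(4) | caesar(9) | swapcase

Check, running the answer program on each example:
  "glww" -> "wwlg" -> "llav" -> "ppez" -> "yyni" -> "YYNI"
  "cezdquvw" -> "wvuqdzec" -> "lkjfsotr" -> "ponjwsxv" -> "yxwsfbge" -> "YXWSFBGE"
  "edmjoaqbw" -> "wbqaojmde" -> "lqfpdybst" -> "pujthcfwx" -> "ydscqlofg" -> "YDSCQLOFG"
  "loi" -> "iol" -> "xda" -> "bhe" -> "kqn" -> "KQN"
  "gwahnmpmosn" -> "nsompmnhawg" -> "chdbebcwplv" -> "glhfifgatpz" -> "puqoropjcyi" -> "PUQOROPJCYI"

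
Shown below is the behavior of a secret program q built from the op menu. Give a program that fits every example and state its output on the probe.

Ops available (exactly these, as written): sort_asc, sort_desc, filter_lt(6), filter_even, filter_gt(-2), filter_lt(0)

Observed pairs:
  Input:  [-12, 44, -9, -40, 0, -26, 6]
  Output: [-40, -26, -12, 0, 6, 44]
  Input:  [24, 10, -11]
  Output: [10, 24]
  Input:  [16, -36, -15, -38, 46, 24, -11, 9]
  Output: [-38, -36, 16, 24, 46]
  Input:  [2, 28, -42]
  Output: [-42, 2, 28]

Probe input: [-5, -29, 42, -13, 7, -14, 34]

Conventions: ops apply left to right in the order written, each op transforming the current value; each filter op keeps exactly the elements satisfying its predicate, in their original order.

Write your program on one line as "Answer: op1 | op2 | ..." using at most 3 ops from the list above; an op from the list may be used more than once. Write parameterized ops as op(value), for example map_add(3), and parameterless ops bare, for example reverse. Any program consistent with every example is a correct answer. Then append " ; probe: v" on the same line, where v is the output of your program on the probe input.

filter_even | sort_asc ; probe: [-14, 34, 42]

Check, running the answer program on each example:
  [-12, 44, -9, -40, 0, -26, 6] -> [-12, 44, -40, 0, -26, 6] -> [-40, -26, -12, 0, 6, 44]
  [24, 10, -11] -> [24, 10] -> [10, 24]
  [16, -36, -15, -38, 46, 24, -11, 9] -> [16, -36, -38, 46, 24] -> [-38, -36, 16, 24, 46]
  [2, 28, -42] -> [2, 28, -42] -> [-42, 2, 28]
  probe: [-5, -29, 42, -13, 7, -14, 34] -> [42, -14, 34] -> [-14, 34, 42]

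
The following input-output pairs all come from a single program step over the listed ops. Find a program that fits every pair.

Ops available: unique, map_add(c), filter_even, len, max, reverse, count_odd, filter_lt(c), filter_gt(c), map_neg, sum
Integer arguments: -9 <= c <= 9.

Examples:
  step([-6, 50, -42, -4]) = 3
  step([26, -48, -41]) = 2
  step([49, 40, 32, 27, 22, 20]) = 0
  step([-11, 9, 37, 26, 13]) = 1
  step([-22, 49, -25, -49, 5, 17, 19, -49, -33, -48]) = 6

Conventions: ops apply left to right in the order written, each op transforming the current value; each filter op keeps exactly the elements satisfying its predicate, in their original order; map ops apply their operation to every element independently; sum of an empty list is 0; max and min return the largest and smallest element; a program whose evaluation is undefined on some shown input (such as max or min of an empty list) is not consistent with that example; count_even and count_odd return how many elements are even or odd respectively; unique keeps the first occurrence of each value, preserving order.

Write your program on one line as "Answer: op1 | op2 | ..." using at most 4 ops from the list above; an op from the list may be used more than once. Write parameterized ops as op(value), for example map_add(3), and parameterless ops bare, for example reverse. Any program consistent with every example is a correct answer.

filter_lt(-3) | reverse | len

Check, running the answer program on each example:
  [-6, 50, -42, -4] -> [-6, -42, -4] -> [-4, -42, -6] -> 3
  [26, -48, -41] -> [-48, -41] -> [-41, -48] -> 2
  [49, 40, 32, 27, 22, 20] -> [] -> [] -> 0
  [-11, 9, 37, 26, 13] -> [-11] -> [-11] -> 1
  [-22, 49, -25, -49, 5, 17, 19, -49, -33, -48] -> [-22, -25, -49, -49, -33, -48] -> [-48, -33, -49, -49, -25, -22] -> 6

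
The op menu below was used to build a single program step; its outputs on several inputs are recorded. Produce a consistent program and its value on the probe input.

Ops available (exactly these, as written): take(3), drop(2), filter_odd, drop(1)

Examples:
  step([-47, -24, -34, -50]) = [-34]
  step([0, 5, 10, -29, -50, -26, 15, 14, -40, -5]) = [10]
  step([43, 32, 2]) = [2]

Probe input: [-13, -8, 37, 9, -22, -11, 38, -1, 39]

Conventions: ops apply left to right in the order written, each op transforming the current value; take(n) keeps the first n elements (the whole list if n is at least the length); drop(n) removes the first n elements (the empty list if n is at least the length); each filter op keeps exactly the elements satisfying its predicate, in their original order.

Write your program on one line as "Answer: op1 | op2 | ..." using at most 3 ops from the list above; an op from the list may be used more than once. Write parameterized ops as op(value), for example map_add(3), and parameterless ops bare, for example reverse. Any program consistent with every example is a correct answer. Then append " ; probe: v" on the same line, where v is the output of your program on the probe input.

take(3) | drop(2) ; probe: [37]

Check, running the answer program on each example:
  [-47, -24, -34, -50] -> [-47, -24, -34] -> [-34]
  [0, 5, 10, -29, -50, -26, 15, 14, -40, -5] -> [0, 5, 10] -> [10]
  [43, 32, 2] -> [43, 32, 2] -> [2]
  probe: [-13, -8, 37, 9, -22, -11, 38, -1, 39] -> [-13, -8, 37] -> [37]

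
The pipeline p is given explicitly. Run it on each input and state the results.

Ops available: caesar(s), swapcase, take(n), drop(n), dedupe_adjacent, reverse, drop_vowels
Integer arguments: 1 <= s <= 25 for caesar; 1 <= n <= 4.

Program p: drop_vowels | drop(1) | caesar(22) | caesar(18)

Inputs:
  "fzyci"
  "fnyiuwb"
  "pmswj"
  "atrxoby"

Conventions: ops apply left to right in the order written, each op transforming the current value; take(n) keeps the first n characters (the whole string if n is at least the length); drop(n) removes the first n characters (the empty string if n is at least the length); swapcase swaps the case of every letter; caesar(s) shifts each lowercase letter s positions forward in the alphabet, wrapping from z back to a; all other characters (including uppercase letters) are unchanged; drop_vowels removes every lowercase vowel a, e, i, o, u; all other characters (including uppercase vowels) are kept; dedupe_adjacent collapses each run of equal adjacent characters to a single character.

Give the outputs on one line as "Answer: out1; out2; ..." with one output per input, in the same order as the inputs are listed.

"nmq"; "bmkp"; "agkx"; "flpm"

Execution, op by op:
  "fzyci" -> "fzyc" -> "zyc" -> "vuy" -> "nmq"
  "fnyiuwb" -> "fnywb" -> "nywb" -> "jusx" -> "bmkp"
  "pmswj" -> "pmswj" -> "mswj" -> "iosf" -> "agkx"
  "atrxoby" -> "trxby" -> "rxby" -> "ntxu" -> "flpm"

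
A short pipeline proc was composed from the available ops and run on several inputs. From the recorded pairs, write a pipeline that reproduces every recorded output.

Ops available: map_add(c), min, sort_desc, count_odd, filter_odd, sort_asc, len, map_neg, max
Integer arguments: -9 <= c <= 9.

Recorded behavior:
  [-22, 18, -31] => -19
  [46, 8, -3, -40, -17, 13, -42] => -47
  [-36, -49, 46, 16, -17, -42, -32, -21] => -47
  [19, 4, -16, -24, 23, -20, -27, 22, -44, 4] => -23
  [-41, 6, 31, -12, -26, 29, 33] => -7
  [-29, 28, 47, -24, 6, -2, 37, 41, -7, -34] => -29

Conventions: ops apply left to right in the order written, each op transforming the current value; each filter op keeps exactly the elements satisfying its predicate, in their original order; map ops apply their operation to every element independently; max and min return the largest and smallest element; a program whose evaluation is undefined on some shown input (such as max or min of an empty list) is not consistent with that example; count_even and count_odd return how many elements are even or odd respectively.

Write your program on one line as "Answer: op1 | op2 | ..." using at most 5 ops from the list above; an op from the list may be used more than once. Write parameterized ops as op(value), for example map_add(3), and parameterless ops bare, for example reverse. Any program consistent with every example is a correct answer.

map_add(9) | map_add(-8) | map_neg | filter_odd | min

Check, running the answer program on each example:
  [-22, 18, -31] -> [-13, 27, -22] -> [-21, 19, -30] -> [21, -19, 30] -> [21, -19] -> -19
  [46, 8, -3, -40, -17, 13, -42] -> [55, 17, 6, -31, -8, 22, -33] -> [47, 9, -2, -39, -16, 14, -41] -> [-47, -9, 2, 39, 16, -14, 41] -> [-47, -9, 39, 41] -> -47
  [-36, -49, 46, 16, -17, -42, -32, -21] -> [-27, -40, 55, 25, -8, -33, -23, -12] -> [-35, -48, 47, 17, -16, -41, -31, -20] -> [35, 48, -47, -17, 16, 41, 31, 20] -> [35, -47, -17, 41, 31] -> -47
  [19, 4, -16, -24, 23, -20, -27, 22, -44, 4] -> [28, 13, -7, -15, 32, -11, -18, 31, -35, 13] -> [20, 5, -15, -23, 24, -19, -26, 23, -43, 5] -> [-20, -5, 15, 23, -24, 19, 26, -23, 43, -5] -> [-5, 15, 23, 19, -23, 43, -5] -> -23
  [-41, 6, 31, -12, -26, 29, 33] -> [-32, 15, 40, -3, -17, 38, 42] -> [-40, 7, 32, -11, -25, 30, 34] -> [40, -7, -32, 11, 25, -30, -34] -> [-7, 11, 25] -> -7
  [-29, 28, 47, -24, 6, -2, 37, 41, -7, -34] -> [-20, 37, 56, -15, 15, 7, 46, 50, 2, -25] -> [-28, 29, 48, -23, 7, -1, 38, 42, -6, -33] -> [28, -29, -48, 23, -7, 1, -38, -42, 6, 33] -> [-29, 23, -7, 1, 33] -> -29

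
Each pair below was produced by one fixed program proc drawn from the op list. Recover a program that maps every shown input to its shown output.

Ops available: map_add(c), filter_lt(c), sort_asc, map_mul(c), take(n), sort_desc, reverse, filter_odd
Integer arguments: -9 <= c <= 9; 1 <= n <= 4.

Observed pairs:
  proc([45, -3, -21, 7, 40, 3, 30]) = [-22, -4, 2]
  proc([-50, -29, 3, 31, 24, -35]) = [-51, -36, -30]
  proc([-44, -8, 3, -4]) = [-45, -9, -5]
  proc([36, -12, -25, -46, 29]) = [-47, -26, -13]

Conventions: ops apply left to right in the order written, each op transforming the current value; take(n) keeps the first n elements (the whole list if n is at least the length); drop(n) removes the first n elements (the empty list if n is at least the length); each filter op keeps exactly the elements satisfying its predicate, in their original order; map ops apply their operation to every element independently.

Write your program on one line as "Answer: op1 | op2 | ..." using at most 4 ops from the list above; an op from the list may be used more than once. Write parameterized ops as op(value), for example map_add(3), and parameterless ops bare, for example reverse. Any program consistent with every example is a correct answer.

sort_asc | map_add(-1) | take(3)

Check, running the answer program on each example:
  [45, -3, -21, 7, 40, 3, 30] -> [-21, -3, 3, 7, 30, 40, 45] -> [-22, -4, 2, 6, 29, 39, 44] -> [-22, -4, 2]
  [-50, -29, 3, 31, 24, -35] -> [-50, -35, -29, 3, 24, 31] -> [-51, -36, -30, 2, 23, 30] -> [-51, -36, -30]
  [-44, -8, 3, -4] -> [-44, -8, -4, 3] -> [-45, -9, -5, 2] -> [-45, -9, -5]
  [36, -12, -25, -46, 29] -> [-46, -25, -12, 29, 36] -> [-47, -26, -13, 28, 35] -> [-47, -26, -13]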